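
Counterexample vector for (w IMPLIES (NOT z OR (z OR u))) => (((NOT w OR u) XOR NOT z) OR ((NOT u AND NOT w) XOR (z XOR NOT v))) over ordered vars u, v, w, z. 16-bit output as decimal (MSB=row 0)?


F1 = (w IMPLIES (NOT z OR (z OR u)))
F2 = (((NOT w OR u) XOR NOT z) OR ((NOT u AND NOT w) XOR (z XOR NOT v)))
Counterexample to F1=>F2 is where F1=1 and F2=0.
Evaluate each row (bits = u,v,w,z, MSB first):
  row 0 [0000]: F1=1 F2=0 -> F1&~F2 -> 1
  row 1 [0001]: F1=1 F2=1 -> F1&~F2 -> 0
  row 2 [0010]: F1=1 F2=1 -> F1&~F2 -> 0
  row 3 [0011]: F1=1 F2=0 -> F1&~F2 -> 1
  row 4 [0100]: F1=1 F2=1 -> F1&~F2 -> 0
  row 5 [0101]: F1=1 F2=1 -> F1&~F2 -> 0
  row 6 [0110]: F1=1 F2=1 -> F1&~F2 -> 0
  row 7 [0111]: F1=1 F2=1 -> F1&~F2 -> 0
  row 8 [1000]: F1=1 F2=1 -> F1&~F2 -> 0
  row 9 [1001]: F1=1 F2=1 -> F1&~F2 -> 0
  row 10 [1010]: F1=1 F2=1 -> F1&~F2 -> 0
  row 11 [1011]: F1=1 F2=1 -> F1&~F2 -> 0
  row 12 [1100]: F1=1 F2=0 -> F1&~F2 -> 1
  row 13 [1101]: F1=1 F2=1 -> F1&~F2 -> 0
  row 14 [1110]: F1=1 F2=0 -> F1&~F2 -> 1
  row 15 [1111]: F1=1 F2=1 -> F1&~F2 -> 0
Full result column, 4 rows per line (u,v fixed per line; w,z runs 00..11 left to right):
  rows 0-3 [u,v=00]: 1001  = hex 9
  rows 4-7 [u,v=01]: 0000  = hex 0
  rows 8-11 [u,v=10]: 0000  = hex 0
  rows 12-15 [u,v=11]: 1010  = hex A
Counterexample vector (row 0 .. row 15) = 1001000000001010
Output column grouped in 4s = 1001 0000 0000 1010 = 0x900A
Convert to decimal digit by digit (value = value*16 + digit):
  9 -> 9
  9*16 + 0 = 144
  144*16 + 0 = 2304
  2304*16 + 10 (A) = 36874
Decimal = 36874

36874


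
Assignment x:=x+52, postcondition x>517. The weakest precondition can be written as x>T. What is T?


Formula: wp(x:=E, P) = P[E/x] (substitute E for x in postcondition)
Step 1: Postcondition: x>517
Step 2: Substitute x+52 for x: x+52>517
Step 3: Solve for x: x > 517-52 = 465

465


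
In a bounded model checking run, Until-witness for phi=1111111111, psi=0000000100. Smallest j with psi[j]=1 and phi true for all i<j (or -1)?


(phi U psi) at 0: need smallest j with psi[j]=1 and phi[i]=1 for all i in [0,j).
Scan from step 0:
  step 0: phi=1, psi=0 -> continue
  step 1: phi=1, psi=0 -> continue
  step 2: phi=1, psi=0 -> continue
  step 3: phi=1, psi=0 -> continue
  step 7: psi=1 and phi held for [0,7) -> witness found
Witness step = 7

7


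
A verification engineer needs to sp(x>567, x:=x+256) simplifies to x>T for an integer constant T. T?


Formula: sp(P, x:=E) = exists old_x. (x = E[old_x/x]) AND P[old_x/x] (old_x is the value of x before the assignment; eliminate old_x by solving x = E[old_x/x] for old_x)
Step 1: Precondition P: x>567, i.e. old_x > 567
Step 2: Assignment gives x = old_x + 256, so old_x = x - 256
Step 3: Substitute into P: x - 256 > 567
Step 4: Simplify: x > 567+256 = 823

823


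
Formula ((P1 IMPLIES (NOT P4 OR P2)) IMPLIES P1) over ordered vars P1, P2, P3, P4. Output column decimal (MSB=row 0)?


Formula: ((P1 IMPLIES (NOT P4 OR P2)) IMPLIES P1) over P1, P2, P3, P4 (16 rows)
Evaluate each row (bits = P1,P2,P3,P4, MSB first):
  row 0 [0000]: ((0 IMPLIES (NOT 0 OR 0)) IMPLIES 0) -> 0
  row 1 [0001]: ((0 IMPLIES (NOT 1 OR 0)) IMPLIES 0) -> 0
  row 2 [0010]: ((0 IMPLIES (NOT 0 OR 0)) IMPLIES 0) -> 0
  row 3 [0011]: ((0 IMPLIES (NOT 1 OR 0)) IMPLIES 0) -> 0
  row 4 [0100]: ((0 IMPLIES (NOT 0 OR 1)) IMPLIES 0) -> 0
  row 5 [0101]: ((0 IMPLIES (NOT 1 OR 1)) IMPLIES 0) -> 0
  row 6 [0110]: ((0 IMPLIES (NOT 0 OR 1)) IMPLIES 0) -> 0
  row 7 [0111]: ((0 IMPLIES (NOT 1 OR 1)) IMPLIES 0) -> 0
  row 8 [1000]: ((1 IMPLIES (NOT 0 OR 0)) IMPLIES 1) -> 1
  row 9 [1001]: ((1 IMPLIES (NOT 1 OR 0)) IMPLIES 1) -> 1
  row 10 [1010]: ((1 IMPLIES (NOT 0 OR 0)) IMPLIES 1) -> 1
  row 11 [1011]: ((1 IMPLIES (NOT 1 OR 0)) IMPLIES 1) -> 1
  row 12 [1100]: ((1 IMPLIES (NOT 0 OR 1)) IMPLIES 1) -> 1
  row 13 [1101]: ((1 IMPLIES (NOT 1 OR 1)) IMPLIES 1) -> 1
  row 14 [1110]: ((1 IMPLIES (NOT 0 OR 1)) IMPLIES 1) -> 1
  row 15 [1111]: ((1 IMPLIES (NOT 1 OR 1)) IMPLIES 1) -> 1
Full result column, 4 rows per line (P1,P2 fixed per line; P3,P4 runs 00..11 left to right):
  rows 0-3 [P1,P2=00]: 0000  = hex 0
  rows 4-7 [P1,P2=01]: 0000  = hex 0
  rows 8-11 [P1,P2=10]: 1111  = hex F
  rows 12-15 [P1,P2=11]: 1111  = hex F
Output column (row 0 .. row 15) = 0000000011111111
Output column grouped in 4s = 0000 0000 1111 1111 = 0x00FF
Convert to decimal digit by digit (value = value*16 + digit):
  0 -> 0
  0*16 + 0 = 0
  0*16 + 15 (F) = 15
  15*16 + 15 (F) = 255
Decimal = 255

255


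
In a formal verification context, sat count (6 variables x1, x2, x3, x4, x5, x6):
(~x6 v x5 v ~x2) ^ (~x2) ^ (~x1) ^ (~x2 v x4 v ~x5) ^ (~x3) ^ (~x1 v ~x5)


CNF with 6 clauses over 6 vars (64 assignments).
An assignment satisfies CNF iff every clause has >=1 true literal.
Check each row (bits = x1,x2,x3,x4,x5,x6; clause T/F shown):
  row 0 [000000]: clauses=TTTTTT -> 1
  row 1 [000001]: clauses=TTTTTT -> 1
  row 2 [000010]: clauses=TTTTTT -> 1
  row 3 [000011]: clauses=TTTTTT -> 1
  row 4 [000100]: clauses=TTTTTT -> 1
  (every remaining row is evaluated the same way; all 64 results are listed next)
Full result column, 8 rows per line (x1,x2,x3 fixed per line; x4,x5,x6 runs 000..111 left to right):
  rows 0-7 [x1,x2,x3=000]: 11111111  (ones: 8)
  rows 8-15 [x1,x2,x3=001]: 00000000  (ones: 0)
  rows 16-23 [x1,x2,x3=010]: 00000000  (ones: 0)
  rows 24-31 [x1,x2,x3=011]: 00000000  (ones: 0)
  rows 32-39 [x1,x2,x3=100]: 00000000  (ones: 0)
  rows 40-47 [x1,x2,x3=101]: 00000000  (ones: 0)
  rows 48-55 [x1,x2,x3=110]: 00000000  (ones: 0)
  rows 56-63 [x1,x2,x3=111]: 00000000  (ones: 0)
Satisfying assignments = 8+0+0+0+0+0+0+0 = 8

8


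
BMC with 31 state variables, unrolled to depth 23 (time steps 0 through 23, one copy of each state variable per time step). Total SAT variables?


BMC unrolls to depth k, creating one copy of each state var for steps 0..k.
Step count = 23 + 1 = 24 (steps 0 through 23)
Vars per step = 31
Total = 31 * 24 = 744

744


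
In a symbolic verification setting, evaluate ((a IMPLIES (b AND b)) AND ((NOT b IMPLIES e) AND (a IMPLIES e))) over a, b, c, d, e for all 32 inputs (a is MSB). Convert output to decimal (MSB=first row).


Formula: ((a IMPLIES (b AND b)) AND ((NOT b IMPLIES e) AND (a IMPLIES e))) over a, b, c, d, e (32 rows)
Evaluate each row (bits = a,b,c,d,e, MSB first):
  row 0 [00000]: ((0 IMPLIES (0 AND 0)) AND ((NOT 0 IMPLIES 0) AND (0 IMPLIES 0))) -> 0
  row 1 [00001]: ((0 IMPLIES (0 AND 0)) AND ((NOT 0 IMPLIES 1) AND (0 IMPLIES 1))) -> 1
  row 2 [00010]: ((0 IMPLIES (0 AND 0)) AND ((NOT 0 IMPLIES 0) AND (0 IMPLIES 0))) -> 0
  row 3 [00011]: ((0 IMPLIES (0 AND 0)) AND ((NOT 0 IMPLIES 1) AND (0 IMPLIES 1))) -> 1
  row 4 [00100]: ((0 IMPLIES (0 AND 0)) AND ((NOT 0 IMPLIES 0) AND (0 IMPLIES 0))) -> 0
  row 5 [00101]: ((0 IMPLIES (0 AND 0)) AND ((NOT 0 IMPLIES 1) AND (0 IMPLIES 1))) -> 1
  row 6 [00110]: ((0 IMPLIES (0 AND 0)) AND ((NOT 0 IMPLIES 0) AND (0 IMPLIES 0))) -> 0
  row 7 [00111]: ((0 IMPLIES (0 AND 0)) AND ((NOT 0 IMPLIES 1) AND (0 IMPLIES 1))) -> 1
  row 8 [01000]: ((0 IMPLIES (1 AND 1)) AND ((NOT 1 IMPLIES 0) AND (0 IMPLIES 0))) -> 1
  row 9 [01001]: ((0 IMPLIES (1 AND 1)) AND ((NOT 1 IMPLIES 1) AND (0 IMPLIES 1))) -> 1
  row 10 [01010]: ((0 IMPLIES (1 AND 1)) AND ((NOT 1 IMPLIES 0) AND (0 IMPLIES 0))) -> 1
  row 11 [01011]: ((0 IMPLIES (1 AND 1)) AND ((NOT 1 IMPLIES 1) AND (0 IMPLIES 1))) -> 1
  row 12 [01100]: ((0 IMPLIES (1 AND 1)) AND ((NOT 1 IMPLIES 0) AND (0 IMPLIES 0))) -> 1
  row 13 [01101]: ((0 IMPLIES (1 AND 1)) AND ((NOT 1 IMPLIES 1) AND (0 IMPLIES 1))) -> 1
  row 14 [01110]: ((0 IMPLIES (1 AND 1)) AND ((NOT 1 IMPLIES 0) AND (0 IMPLIES 0))) -> 1
  row 15 [01111]: ((0 IMPLIES (1 AND 1)) AND ((NOT 1 IMPLIES 1) AND (0 IMPLIES 1))) -> 1
  row 16 [10000]: ((1 IMPLIES (0 AND 0)) AND ((NOT 0 IMPLIES 0) AND (1 IMPLIES 0))) -> 0
  row 17 [10001]: ((1 IMPLIES (0 AND 0)) AND ((NOT 0 IMPLIES 1) AND (1 IMPLIES 1))) -> 0
  row 18 [10010]: ((1 IMPLIES (0 AND 0)) AND ((NOT 0 IMPLIES 0) AND (1 IMPLIES 0))) -> 0
  row 19 [10011]: ((1 IMPLIES (0 AND 0)) AND ((NOT 0 IMPLIES 1) AND (1 IMPLIES 1))) -> 0
  row 20 [10100]: ((1 IMPLIES (0 AND 0)) AND ((NOT 0 IMPLIES 0) AND (1 IMPLIES 0))) -> 0
  row 21 [10101]: ((1 IMPLIES (0 AND 0)) AND ((NOT 0 IMPLIES 1) AND (1 IMPLIES 1))) -> 0
  row 22 [10110]: ((1 IMPLIES (0 AND 0)) AND ((NOT 0 IMPLIES 0) AND (1 IMPLIES 0))) -> 0
  row 23 [10111]: ((1 IMPLIES (0 AND 0)) AND ((NOT 0 IMPLIES 1) AND (1 IMPLIES 1))) -> 0
  row 24 [11000]: ((1 IMPLIES (1 AND 1)) AND ((NOT 1 IMPLIES 0) AND (1 IMPLIES 0))) -> 0
  row 25 [11001]: ((1 IMPLIES (1 AND 1)) AND ((NOT 1 IMPLIES 1) AND (1 IMPLIES 1))) -> 1
  row 26 [11010]: ((1 IMPLIES (1 AND 1)) AND ((NOT 1 IMPLIES 0) AND (1 IMPLIES 0))) -> 0
  row 27 [11011]: ((1 IMPLIES (1 AND 1)) AND ((NOT 1 IMPLIES 1) AND (1 IMPLIES 1))) -> 1
  row 28 [11100]: ((1 IMPLIES (1 AND 1)) AND ((NOT 1 IMPLIES 0) AND (1 IMPLIES 0))) -> 0
  row 29 [11101]: ((1 IMPLIES (1 AND 1)) AND ((NOT 1 IMPLIES 1) AND (1 IMPLIES 1))) -> 1
  row 30 [11110]: ((1 IMPLIES (1 AND 1)) AND ((NOT 1 IMPLIES 0) AND (1 IMPLIES 0))) -> 0
  row 31 [11111]: ((1 IMPLIES (1 AND 1)) AND ((NOT 1 IMPLIES 1) AND (1 IMPLIES 1))) -> 1
Full result column, 4 rows per line (a,b,c fixed per line; d,e runs 00..11 left to right):
  rows 0-3 [a,b,c=000]: 0101  = hex 5
  rows 4-7 [a,b,c=001]: 0101  = hex 5
  rows 8-11 [a,b,c=010]: 1111  = hex F
  rows 12-15 [a,b,c=011]: 1111  = hex F
  rows 16-19 [a,b,c=100]: 0000  = hex 0
  rows 20-23 [a,b,c=101]: 0000  = hex 0
  rows 24-27 [a,b,c=110]: 0101  = hex 5
  rows 28-31 [a,b,c=111]: 0101  = hex 5
Output column (row 0 .. row 31) = 01010101111111110000000001010101
Output column grouped in 4s = 0101 0101 1111 1111 0000 0000 0101 0101 = 0x55FF0055
Convert to decimal digit by digit (value = value*16 + digit):
  5 -> 5
  5*16 + 5 = 85
  85*16 + 15 (F) = 1375
  1375*16 + 15 (F) = 22015
  22015*16 + 0 = 352240
  352240*16 + 0 = 5635840
  5635840*16 + 5 = 90173445
  90173445*16 + 5 = 1442775125
Decimal = 1442775125

1442775125


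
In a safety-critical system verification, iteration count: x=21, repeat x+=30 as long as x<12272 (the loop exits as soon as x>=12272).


Step 1: x goes from 21 toward 12272 by 30; the body runs while x<12272, so iterations = ceil((bound-start)/step)
Step 2: Distance=12251
Step 3: ceil(12251/30)=409

409


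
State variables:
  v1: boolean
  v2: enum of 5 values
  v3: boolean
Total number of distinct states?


State space = product of domain sizes of all variables.
Domain sizes:
  v1 (boolean): 2
  v2 (enum of 5 values): 5
  v3 (boolean): 2
Product = 2 * 5 * 2 = 20

20


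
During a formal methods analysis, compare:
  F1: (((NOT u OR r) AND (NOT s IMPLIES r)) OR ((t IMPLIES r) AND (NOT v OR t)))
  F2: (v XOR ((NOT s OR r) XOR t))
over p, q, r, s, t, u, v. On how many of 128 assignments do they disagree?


F1 = (((NOT u OR r) AND (NOT s IMPLIES r)) OR ((t IMPLIES r) AND (NOT v OR t)))
F2 = (v XOR ((NOT s OR r) XOR t))
Evaluate both on each of 128 rows (bits = p,q,r,s,t,u,v):
  row 0 [0000000]: F1=1 F2=1 -> 0
  row 1 [0000001]: F1=0 F2=0 -> 0
  row 2 [0000010]: F1=1 F2=1 -> 0
  row 3 [0000011]: F1=0 F2=0 -> 0
  row 4 [0000100]: F1=0 F2=0 -> 0
  (every remaining row is evaluated the same way; all 128 results are listed next)
Full result column, 8 rows per line (p,q,r,s fixed per line; t,u,v runs 000..111 left to right):
  rows 0-7 [p,q,r,s=0000]: 00000101  (ones: 2)
  rows 8-15 [p,q,r,s=0001]: 10110110  (ones: 5)
  rows 16-23 [p,q,r,s=0010]: 01011010  (ones: 4)
  rows 24-31 [p,q,r,s=0011]: 01011010  (ones: 4)
  rows 32-39 [p,q,r,s=0100]: 00000101  (ones: 2)
  rows 40-47 [p,q,r,s=0101]: 10110110  (ones: 5)
  rows 48-55 [p,q,r,s=0110]: 01011010  (ones: 4)
  rows 56-63 [p,q,r,s=0111]: 01011010  (ones: 4)
  rows 64-71 [p,q,r,s=1000]: 00000101  (ones: 2)
  rows 72-79 [p,q,r,s=1001]: 10110110  (ones: 5)
  rows 80-87 [p,q,r,s=1010]: 01011010  (ones: 4)
  rows 88-95 [p,q,r,s=1011]: 01011010  (ones: 4)
  rows 96-103 [p,q,r,s=1100]: 00000101  (ones: 2)
  rows 104-111 [p,q,r,s=1101]: 10110110  (ones: 5)
  rows 112-119 [p,q,r,s=1110]: 01011010  (ones: 4)
  rows 120-127 [p,q,r,s=1111]: 01011010  (ones: 4)
Disagreements = 2+5+4+4+2+5+4+4+2+5+4+4+2+5+4+4 = 60

60


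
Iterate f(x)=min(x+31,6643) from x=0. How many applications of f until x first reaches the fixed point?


Step 1: x=0, cap=6643, increment=31
Step 2: x grows by 31 each step until capped at 6643; fixed point is x=6643
Step 3: iterations = ceil(6643/31) = 215

215


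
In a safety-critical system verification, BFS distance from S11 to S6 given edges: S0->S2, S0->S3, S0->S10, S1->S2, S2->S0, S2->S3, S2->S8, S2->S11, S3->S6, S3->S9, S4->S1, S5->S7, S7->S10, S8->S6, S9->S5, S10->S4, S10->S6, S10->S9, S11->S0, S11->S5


BFS layer-by-layer from S11:
  dist 0: {S11}
  dist 1: {S0, S5}
  dist 2: {S2, S3, S7, S10}
  dist 3: {S4, S6, S8, S9}
  -> S6 reached at distance 3
Shortest path length = 3

3


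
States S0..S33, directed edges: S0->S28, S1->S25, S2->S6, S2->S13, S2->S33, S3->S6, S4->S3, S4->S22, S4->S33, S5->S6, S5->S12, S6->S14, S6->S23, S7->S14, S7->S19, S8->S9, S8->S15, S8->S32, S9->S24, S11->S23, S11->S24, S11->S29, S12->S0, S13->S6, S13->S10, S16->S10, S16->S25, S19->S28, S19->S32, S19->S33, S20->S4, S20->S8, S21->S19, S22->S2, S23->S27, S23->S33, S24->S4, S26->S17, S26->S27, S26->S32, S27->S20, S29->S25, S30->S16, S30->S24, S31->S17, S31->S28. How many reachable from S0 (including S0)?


BFS from S0:
  layer 0: {S0}
  layer 1: {S28}
Reachable set: {S0, S28}
Count = 2

2


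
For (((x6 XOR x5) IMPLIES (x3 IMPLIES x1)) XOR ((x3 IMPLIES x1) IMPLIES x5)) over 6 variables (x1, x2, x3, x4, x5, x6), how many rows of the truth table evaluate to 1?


Formula: (((x6 XOR x5) IMPLIES (x3 IMPLIES x1)) XOR ((x3 IMPLIES x1) IMPLIES x5)) over 6 vars (64 rows)
Evaluate each row (x1, x2, x3, x4, x5, x6 as bits, MSB first):
  row 0 [000000]: (((0 XOR 0) IMPLIES (0 IMPLIES 0)) XOR ((0 IMPLIES 0) IMPLIES 0)) -> 1
  row 1 [000001]: (((1 XOR 0) IMPLIES (0 IMPLIES 0)) XOR ((0 IMPLIES 0) IMPLIES 0)) -> 1
  row 2 [000010]: (((0 XOR 1) IMPLIES (0 IMPLIES 0)) XOR ((0 IMPLIES 0) IMPLIES 1)) -> 0
  row 3 [000011]: (((1 XOR 1) IMPLIES (0 IMPLIES 0)) XOR ((0 IMPLIES 0) IMPLIES 1)) -> 0
  row 4 [000100]: (((0 XOR 0) IMPLIES (0 IMPLIES 0)) XOR ((0 IMPLIES 0) IMPLIES 0)) -> 1
  (every remaining row is evaluated the same way; all 64 results are listed next)
Full result column, 8 rows per line (x1,x2,x3 fixed per line; x4,x5,x6 runs 000..111 left to right):
  rows 0-7 [x1,x2,x3=000]: 11001100  (ones: 4)
  rows 8-15 [x1,x2,x3=001]: 01100110  (ones: 4)
  rows 16-23 [x1,x2,x3=010]: 11001100  (ones: 4)
  rows 24-31 [x1,x2,x3=011]: 01100110  (ones: 4)
  rows 32-39 [x1,x2,x3=100]: 11001100  (ones: 4)
  rows 40-47 [x1,x2,x3=101]: 11001100  (ones: 4)
  rows 48-55 [x1,x2,x3=110]: 11001100  (ones: 4)
  rows 56-63 [x1,x2,x3=111]: 11001100  (ones: 4)
Count of 1-rows = 4+4+4+4+4+4+4+4 = 32

32


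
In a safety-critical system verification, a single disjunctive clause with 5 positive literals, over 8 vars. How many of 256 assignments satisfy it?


Step 1: Total=2^8=256
Step 2: Unsat when all 5 false: 2^3=8
Step 3: Sat=256-8=248

248


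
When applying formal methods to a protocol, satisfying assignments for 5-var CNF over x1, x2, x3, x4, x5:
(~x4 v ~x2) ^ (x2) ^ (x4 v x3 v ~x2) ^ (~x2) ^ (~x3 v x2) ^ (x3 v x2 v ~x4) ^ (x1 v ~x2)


CNF with 7 clauses over 5 vars (32 assignments).
An assignment satisfies CNF iff every clause has >=1 true literal.
Check each row (bits = x1,x2,x3,x4,x5; clause T/F shown):
  row 0 [00000]: clauses=TFTTTTT -> 0
  row 1 [00001]: clauses=TFTTTTT -> 0
  row 2 [00010]: clauses=TFTTTFT -> 0
  row 3 [00011]: clauses=TFTTTFT -> 0
  row 4 [00100]: clauses=TFTTFTT -> 0
  row 5 [00101]: clauses=TFTTFTT -> 0
  row 6 [00110]: clauses=TFTTFTT -> 0
  row 7 [00111]: clauses=TFTTFTT -> 0
  row 8 [01000]: clauses=TTFFTTF -> 0
  row 9 [01001]: clauses=TTFFTTF -> 0
  row 10 [01010]: clauses=FTTFTTF -> 0
  row 11 [01011]: clauses=FTTFTTF -> 0
  row 12 [01100]: clauses=TTTFTTF -> 0
  row 13 [01101]: clauses=TTTFTTF -> 0
  row 14 [01110]: clauses=FTTFTTF -> 0
  row 15 [01111]: clauses=FTTFTTF -> 0
  row 16 [10000]: clauses=TFTTTTT -> 0
  row 17 [10001]: clauses=TFTTTTT -> 0
  row 18 [10010]: clauses=TFTTTFT -> 0
  row 19 [10011]: clauses=TFTTTFT -> 0
  row 20 [10100]: clauses=TFTTFTT -> 0
  row 21 [10101]: clauses=TFTTFTT -> 0
  row 22 [10110]: clauses=TFTTFTT -> 0
  row 23 [10111]: clauses=TFTTFTT -> 0
  row 24 [11000]: clauses=TTFFTTT -> 0
  row 25 [11001]: clauses=TTFFTTT -> 0
  row 26 [11010]: clauses=FTTFTTT -> 0
  row 27 [11011]: clauses=FTTFTTT -> 0
  row 28 [11100]: clauses=TTTFTTT -> 0
  row 29 [11101]: clauses=TTTFTTT -> 0
  row 30 [11110]: clauses=FTTFTTT -> 0
  row 31 [11111]: clauses=FTTFTTT -> 0
Full result column, 8 rows per line (x1,x2 fixed per line; x3,x4,x5 runs 000..111 left to right):
  rows 0-7 [x1,x2=00]: 00000000  (ones: 0)
  rows 8-15 [x1,x2=01]: 00000000  (ones: 0)
  rows 16-23 [x1,x2=10]: 00000000  (ones: 0)
  rows 24-31 [x1,x2=11]: 00000000  (ones: 0)
Satisfying assignments = 0+0+0+0 = 0

0


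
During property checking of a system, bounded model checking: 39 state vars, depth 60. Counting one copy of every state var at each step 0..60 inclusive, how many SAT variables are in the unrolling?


BMC unrolls to depth k, creating one copy of each state var for steps 0..k.
Step count = 60 + 1 = 61 (steps 0 through 60)
Vars per step = 39
Total = 39 * 61 = 2379

2379


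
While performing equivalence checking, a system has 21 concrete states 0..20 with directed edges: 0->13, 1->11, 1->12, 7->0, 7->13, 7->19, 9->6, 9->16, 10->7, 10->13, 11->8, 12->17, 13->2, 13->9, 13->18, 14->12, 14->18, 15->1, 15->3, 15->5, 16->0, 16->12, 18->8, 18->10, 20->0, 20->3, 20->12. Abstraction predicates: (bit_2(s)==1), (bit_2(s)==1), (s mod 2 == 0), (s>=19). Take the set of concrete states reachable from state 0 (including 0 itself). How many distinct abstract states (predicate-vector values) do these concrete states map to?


BFS from 0:
Concrete reachable: {0, 2, 6, 7, 8, 9, 10, 12, 13, 16, 17, 18, 19}
Abstract via predicates (bit_2(s)==1), (bit_2(s)==1), (s mod 2 == 0), (s>=19):
  (0,0,0,0) <- {9, 17}
  (0,0,0,1) <- {19}
  (0,0,1,0) <- {0, 2, 8, 10, 16, 18}
  (1,1,0,0) <- {7, 13}
  (1,1,1,0) <- {6, 12}
Distinct abstract states = 5

5


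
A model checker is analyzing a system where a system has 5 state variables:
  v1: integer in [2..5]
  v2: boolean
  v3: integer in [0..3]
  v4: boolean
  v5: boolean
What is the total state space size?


State space = product of domain sizes of all variables.
Domain sizes:
  v1 (integer in [2..5]): 4
  v2 (boolean): 2
  v3 (integer in [0..3]): 4
  v4 (boolean): 2
  v5 (boolean): 2
Product = 4 * 2 * 4 * 2 * 2 = 128

128


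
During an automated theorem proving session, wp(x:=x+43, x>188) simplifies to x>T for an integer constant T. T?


Formula: wp(x:=E, P) = P[E/x] (substitute E for x in postcondition)
Step 1: Postcondition: x>188
Step 2: Substitute x+43 for x: x+43>188
Step 3: Solve for x: x > 188-43 = 145

145


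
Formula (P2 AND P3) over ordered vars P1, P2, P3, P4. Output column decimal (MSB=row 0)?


Formula: (P2 AND P3) over P1, P2, P3, P4 (16 rows)
Evaluate each row (bits = P1,P2,P3,P4, MSB first):
  row 0 [0000]: (0 AND 0) -> 0
  row 1 [0001]: (0 AND 0) -> 0
  row 2 [0010]: (0 AND 1) -> 0
  row 3 [0011]: (0 AND 1) -> 0
  row 4 [0100]: (1 AND 0) -> 0
  row 5 [0101]: (1 AND 0) -> 0
  row 6 [0110]: (1 AND 1) -> 1
  row 7 [0111]: (1 AND 1) -> 1
  row 8 [1000]: (0 AND 0) -> 0
  row 9 [1001]: (0 AND 0) -> 0
  row 10 [1010]: (0 AND 1) -> 0
  row 11 [1011]: (0 AND 1) -> 0
  row 12 [1100]: (1 AND 0) -> 0
  row 13 [1101]: (1 AND 0) -> 0
  row 14 [1110]: (1 AND 1) -> 1
  row 15 [1111]: (1 AND 1) -> 1
Full result column, 4 rows per line (P1,P2 fixed per line; P3,P4 runs 00..11 left to right):
  rows 0-3 [P1,P2=00]: 0000  = hex 0
  rows 4-7 [P1,P2=01]: 0011  = hex 3
  rows 8-11 [P1,P2=10]: 0000  = hex 0
  rows 12-15 [P1,P2=11]: 0011  = hex 3
Output column (row 0 .. row 15) = 0000001100000011
Output column grouped in 4s = 0000 0011 0000 0011 = 0x0303
Convert to decimal digit by digit (value = value*16 + digit):
  0 -> 0
  0*16 + 3 = 3
  3*16 + 0 = 48
  48*16 + 3 = 771
Decimal = 771

771


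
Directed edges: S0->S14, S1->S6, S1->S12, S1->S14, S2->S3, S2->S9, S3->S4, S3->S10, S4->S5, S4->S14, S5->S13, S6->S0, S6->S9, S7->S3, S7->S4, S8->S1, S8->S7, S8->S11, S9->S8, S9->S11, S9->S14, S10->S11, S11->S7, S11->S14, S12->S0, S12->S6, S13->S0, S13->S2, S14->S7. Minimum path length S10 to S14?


BFS layer-by-layer from S10:
  dist 0: {S10}
  dist 1: {S11}
  dist 2: {S7, S14}
  -> S14 reached at distance 2
Shortest path length = 2

2


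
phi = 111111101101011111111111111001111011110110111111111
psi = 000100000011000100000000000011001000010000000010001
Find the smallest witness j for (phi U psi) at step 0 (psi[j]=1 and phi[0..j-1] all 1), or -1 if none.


(phi U psi) at 0: need smallest j with psi[j]=1 and phi[i]=1 for all i in [0,j).
Scan from step 0:
  step 0: phi=1, psi=0 -> continue
  step 1: phi=1, psi=0 -> continue
  step 2: phi=1, psi=0 -> continue
  step 3: psi=1 and phi held for [0,3) -> witness found
Witness step = 3

3


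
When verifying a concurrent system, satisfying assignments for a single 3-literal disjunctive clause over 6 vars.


Step 1: Total=2^6=64
Step 2: Unsat when all 3 false: 2^3=8
Step 3: Sat=64-8=56

56


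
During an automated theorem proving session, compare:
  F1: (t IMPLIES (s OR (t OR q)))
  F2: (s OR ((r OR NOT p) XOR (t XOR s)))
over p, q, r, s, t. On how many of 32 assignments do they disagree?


F1 = (t IMPLIES (s OR (t OR q)))
F2 = (s OR ((r OR NOT p) XOR (t XOR s)))
Evaluate both on each of 32 rows (bits = p,q,r,s,t):
  row 0 [00000]: F1=1 F2=1 -> 0
  row 1 [00001]: F1=1 F2=0 (differ) -> 1
  row 2 [00010]: F1=1 F2=1 -> 0
  row 3 [00011]: F1=1 F2=1 -> 0
  row 4 [00100]: F1=1 F2=1 -> 0
  row 5 [00101]: F1=1 F2=0 (differ) -> 1
  row 6 [00110]: F1=1 F2=1 -> 0
  row 7 [00111]: F1=1 F2=1 -> 0
  row 8 [01000]: F1=1 F2=1 -> 0
  row 9 [01001]: F1=1 F2=0 (differ) -> 1
  row 10 [01010]: F1=1 F2=1 -> 0
  row 11 [01011]: F1=1 F2=1 -> 0
  row 12 [01100]: F1=1 F2=1 -> 0
  row 13 [01101]: F1=1 F2=0 (differ) -> 1
  row 14 [01110]: F1=1 F2=1 -> 0
  row 15 [01111]: F1=1 F2=1 -> 0
  row 16 [10000]: F1=1 F2=0 (differ) -> 1
  row 17 [10001]: F1=1 F2=1 -> 0
  row 18 [10010]: F1=1 F2=1 -> 0
  row 19 [10011]: F1=1 F2=1 -> 0
  row 20 [10100]: F1=1 F2=1 -> 0
  row 21 [10101]: F1=1 F2=0 (differ) -> 1
  row 22 [10110]: F1=1 F2=1 -> 0
  row 23 [10111]: F1=1 F2=1 -> 0
  row 24 [11000]: F1=1 F2=0 (differ) -> 1
  row 25 [11001]: F1=1 F2=1 -> 0
  row 26 [11010]: F1=1 F2=1 -> 0
  row 27 [11011]: F1=1 F2=1 -> 0
  row 28 [11100]: F1=1 F2=1 -> 0
  row 29 [11101]: F1=1 F2=0 (differ) -> 1
  row 30 [11110]: F1=1 F2=1 -> 0
  row 31 [11111]: F1=1 F2=1 -> 0
Full result column, 8 rows per line (p,q fixed per line; r,s,t runs 000..111 left to right):
  rows 0-7 [p,q=00]: 01000100  (ones: 2)
  rows 8-15 [p,q=01]: 01000100  (ones: 2)
  rows 16-23 [p,q=10]: 10000100  (ones: 2)
  rows 24-31 [p,q=11]: 10000100  (ones: 2)
Disagreements = 2+2+2+2 = 8

8


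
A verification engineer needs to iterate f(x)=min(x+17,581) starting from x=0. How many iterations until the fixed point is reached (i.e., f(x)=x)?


Step 1: x=0, cap=581, increment=17
Step 2: x grows by 17 each step until capped at 581; fixed point is x=581
Step 3: iterations = ceil(581/17) = 35

35


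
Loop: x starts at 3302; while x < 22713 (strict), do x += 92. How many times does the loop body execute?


Step 1: x goes from 3302 toward 22713 by 92; the body runs while x<22713, so iterations = ceil((bound-start)/step)
Step 2: Distance=19411
Step 3: ceil(19411/92)=211

211


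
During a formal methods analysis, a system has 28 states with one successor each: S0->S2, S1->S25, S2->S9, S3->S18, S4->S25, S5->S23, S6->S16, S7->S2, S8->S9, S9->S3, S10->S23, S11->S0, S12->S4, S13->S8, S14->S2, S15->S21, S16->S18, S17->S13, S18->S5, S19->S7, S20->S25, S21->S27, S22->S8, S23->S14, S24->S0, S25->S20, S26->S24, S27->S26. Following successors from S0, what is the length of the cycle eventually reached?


Trace from S0 until a state repeats:
  S0 -> S2 -> S9 -> S3 -> S18 -> S5 -> S23 -> S14 -> S2
S2 first seen at step 1, revisited at step 8.
Cycle length = 8 - 1 = 7

7


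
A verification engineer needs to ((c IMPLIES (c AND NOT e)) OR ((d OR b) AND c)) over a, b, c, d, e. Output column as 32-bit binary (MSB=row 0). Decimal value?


Formula: ((c IMPLIES (c AND NOT e)) OR ((d OR b) AND c)) over a, b, c, d, e (32 rows)
Evaluate each row (bits = a,b,c,d,e, MSB first):
  row 0 [00000]: ((0 IMPLIES (0 AND NOT 0)) OR ((0 OR 0) AND 0)) -> 1
  row 1 [00001]: ((0 IMPLIES (0 AND NOT 1)) OR ((0 OR 0) AND 0)) -> 1
  row 2 [00010]: ((0 IMPLIES (0 AND NOT 0)) OR ((1 OR 0) AND 0)) -> 1
  row 3 [00011]: ((0 IMPLIES (0 AND NOT 1)) OR ((1 OR 0) AND 0)) -> 1
  row 4 [00100]: ((1 IMPLIES (1 AND NOT 0)) OR ((0 OR 0) AND 1)) -> 1
  row 5 [00101]: ((1 IMPLIES (1 AND NOT 1)) OR ((0 OR 0) AND 1)) -> 0
  row 6 [00110]: ((1 IMPLIES (1 AND NOT 0)) OR ((1 OR 0) AND 1)) -> 1
  row 7 [00111]: ((1 IMPLIES (1 AND NOT 1)) OR ((1 OR 0) AND 1)) -> 1
  row 8 [01000]: ((0 IMPLIES (0 AND NOT 0)) OR ((0 OR 1) AND 0)) -> 1
  row 9 [01001]: ((0 IMPLIES (0 AND NOT 1)) OR ((0 OR 1) AND 0)) -> 1
  row 10 [01010]: ((0 IMPLIES (0 AND NOT 0)) OR ((1 OR 1) AND 0)) -> 1
  row 11 [01011]: ((0 IMPLIES (0 AND NOT 1)) OR ((1 OR 1) AND 0)) -> 1
  row 12 [01100]: ((1 IMPLIES (1 AND NOT 0)) OR ((0 OR 1) AND 1)) -> 1
  row 13 [01101]: ((1 IMPLIES (1 AND NOT 1)) OR ((0 OR 1) AND 1)) -> 1
  row 14 [01110]: ((1 IMPLIES (1 AND NOT 0)) OR ((1 OR 1) AND 1)) -> 1
  row 15 [01111]: ((1 IMPLIES (1 AND NOT 1)) OR ((1 OR 1) AND 1)) -> 1
  row 16 [10000]: ((0 IMPLIES (0 AND NOT 0)) OR ((0 OR 0) AND 0)) -> 1
  row 17 [10001]: ((0 IMPLIES (0 AND NOT 1)) OR ((0 OR 0) AND 0)) -> 1
  row 18 [10010]: ((0 IMPLIES (0 AND NOT 0)) OR ((1 OR 0) AND 0)) -> 1
  row 19 [10011]: ((0 IMPLIES (0 AND NOT 1)) OR ((1 OR 0) AND 0)) -> 1
  row 20 [10100]: ((1 IMPLIES (1 AND NOT 0)) OR ((0 OR 0) AND 1)) -> 1
  row 21 [10101]: ((1 IMPLIES (1 AND NOT 1)) OR ((0 OR 0) AND 1)) -> 0
  row 22 [10110]: ((1 IMPLIES (1 AND NOT 0)) OR ((1 OR 0) AND 1)) -> 1
  row 23 [10111]: ((1 IMPLIES (1 AND NOT 1)) OR ((1 OR 0) AND 1)) -> 1
  row 24 [11000]: ((0 IMPLIES (0 AND NOT 0)) OR ((0 OR 1) AND 0)) -> 1
  row 25 [11001]: ((0 IMPLIES (0 AND NOT 1)) OR ((0 OR 1) AND 0)) -> 1
  row 26 [11010]: ((0 IMPLIES (0 AND NOT 0)) OR ((1 OR 1) AND 0)) -> 1
  row 27 [11011]: ((0 IMPLIES (0 AND NOT 1)) OR ((1 OR 1) AND 0)) -> 1
  row 28 [11100]: ((1 IMPLIES (1 AND NOT 0)) OR ((0 OR 1) AND 1)) -> 1
  row 29 [11101]: ((1 IMPLIES (1 AND NOT 1)) OR ((0 OR 1) AND 1)) -> 1
  row 30 [11110]: ((1 IMPLIES (1 AND NOT 0)) OR ((1 OR 1) AND 1)) -> 1
  row 31 [11111]: ((1 IMPLIES (1 AND NOT 1)) OR ((1 OR 1) AND 1)) -> 1
Full result column, 4 rows per line (a,b,c fixed per line; d,e runs 00..11 left to right):
  rows 0-3 [a,b,c=000]: 1111  = hex F
  rows 4-7 [a,b,c=001]: 1011  = hex B
  rows 8-11 [a,b,c=010]: 1111  = hex F
  rows 12-15 [a,b,c=011]: 1111  = hex F
  rows 16-19 [a,b,c=100]: 1111  = hex F
  rows 20-23 [a,b,c=101]: 1011  = hex B
  rows 24-27 [a,b,c=110]: 1111  = hex F
  rows 28-31 [a,b,c=111]: 1111  = hex F
Output column (row 0 .. row 31) = 11111011111111111111101111111111
Output column grouped in 4s = 1111 1011 1111 1111 1111 1011 1111 1111 = 0xFBFFFBFF
Convert to decimal digit by digit (value = value*16 + digit):
  F -> 15
  15*16 + 11 (B) = 251
  251*16 + 15 (F) = 4031
  4031*16 + 15 (F) = 64511
  64511*16 + 15 (F) = 1032191
  1032191*16 + 11 (B) = 16515067
  16515067*16 + 15 (F) = 264241087
  264241087*16 + 15 (F) = 4227857407
Decimal = 4227857407

4227857407


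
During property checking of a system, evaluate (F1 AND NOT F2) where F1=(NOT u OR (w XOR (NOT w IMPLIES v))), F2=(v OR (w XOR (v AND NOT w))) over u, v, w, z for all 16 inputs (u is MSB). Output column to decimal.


F1 = (NOT u OR (w XOR (NOT w IMPLIES v)))
F2 = (v OR (w XOR (v AND NOT w)))
Counterexample to F1=>F2 is where F1=1 and F2=0.
Evaluate each row (bits = u,v,w,z, MSB first):
  row 0 [0000]: F1=1 F2=0 -> F1&~F2 -> 1
  row 1 [0001]: F1=1 F2=0 -> F1&~F2 -> 1
  row 2 [0010]: F1=1 F2=1 -> F1&~F2 -> 0
  row 3 [0011]: F1=1 F2=1 -> F1&~F2 -> 0
  row 4 [0100]: F1=1 F2=1 -> F1&~F2 -> 0
  row 5 [0101]: F1=1 F2=1 -> F1&~F2 -> 0
  row 6 [0110]: F1=1 F2=1 -> F1&~F2 -> 0
  row 7 [0111]: F1=1 F2=1 -> F1&~F2 -> 0
  row 8 [1000]: F1=0 F2=0 -> F1&~F2 -> 0
  row 9 [1001]: F1=0 F2=0 -> F1&~F2 -> 0
  row 10 [1010]: F1=0 F2=1 -> F1&~F2 -> 0
  row 11 [1011]: F1=0 F2=1 -> F1&~F2 -> 0
  row 12 [1100]: F1=1 F2=1 -> F1&~F2 -> 0
  row 13 [1101]: F1=1 F2=1 -> F1&~F2 -> 0
  row 14 [1110]: F1=0 F2=1 -> F1&~F2 -> 0
  row 15 [1111]: F1=0 F2=1 -> F1&~F2 -> 0
Full result column, 4 rows per line (u,v fixed per line; w,z runs 00..11 left to right):
  rows 0-3 [u,v=00]: 1100  = hex C
  rows 4-7 [u,v=01]: 0000  = hex 0
  rows 8-11 [u,v=10]: 0000  = hex 0
  rows 12-15 [u,v=11]: 0000  = hex 0
Counterexample vector (row 0 .. row 15) = 1100000000000000
Output column grouped in 4s = 1100 0000 0000 0000 = 0xC000
Convert to decimal digit by digit (value = value*16 + digit):
  C -> 12
  12*16 + 0 = 192
  192*16 + 0 = 3072
  3072*16 + 0 = 49152
Decimal = 49152

49152


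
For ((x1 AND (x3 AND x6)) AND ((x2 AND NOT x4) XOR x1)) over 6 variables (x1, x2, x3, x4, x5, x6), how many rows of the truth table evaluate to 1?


Formula: ((x1 AND (x3 AND x6)) AND ((x2 AND NOT x4) XOR x1)) over 6 vars (64 rows)
Evaluate each row (x1, x2, x3, x4, x5, x6 as bits, MSB first):
  row 0 [000000]: ((0 AND (0 AND 0)) AND ((0 AND NOT 0) XOR 0)) -> 0
  row 1 [000001]: ((0 AND (0 AND 1)) AND ((0 AND NOT 0) XOR 0)) -> 0
  row 2 [000010]: ((0 AND (0 AND 0)) AND ((0 AND NOT 0) XOR 0)) -> 0
  row 3 [000011]: ((0 AND (0 AND 1)) AND ((0 AND NOT 0) XOR 0)) -> 0
  row 4 [000100]: ((0 AND (0 AND 0)) AND ((0 AND NOT 1) XOR 0)) -> 0
  (every remaining row is evaluated the same way; all 64 results are listed next)
Full result column, 8 rows per line (x1,x2,x3 fixed per line; x4,x5,x6 runs 000..111 left to right):
  rows 0-7 [x1,x2,x3=000]: 00000000  (ones: 0)
  rows 8-15 [x1,x2,x3=001]: 00000000  (ones: 0)
  rows 16-23 [x1,x2,x3=010]: 00000000  (ones: 0)
  rows 24-31 [x1,x2,x3=011]: 00000000  (ones: 0)
  rows 32-39 [x1,x2,x3=100]: 00000000  (ones: 0)
  rows 40-47 [x1,x2,x3=101]: 01010101  (ones: 4)
  rows 48-55 [x1,x2,x3=110]: 00000000  (ones: 0)
  rows 56-63 [x1,x2,x3=111]: 00000101  (ones: 2)
Count of 1-rows = 0+0+0+0+0+4+0+2 = 6

6


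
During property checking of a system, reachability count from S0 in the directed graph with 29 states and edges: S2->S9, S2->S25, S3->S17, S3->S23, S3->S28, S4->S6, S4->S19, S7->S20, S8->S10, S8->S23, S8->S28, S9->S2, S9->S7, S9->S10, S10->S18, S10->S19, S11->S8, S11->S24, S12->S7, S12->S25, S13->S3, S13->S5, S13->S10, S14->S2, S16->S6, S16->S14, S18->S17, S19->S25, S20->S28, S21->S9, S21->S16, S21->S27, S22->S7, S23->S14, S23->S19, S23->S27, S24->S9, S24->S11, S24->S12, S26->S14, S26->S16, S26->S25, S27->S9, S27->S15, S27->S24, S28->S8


BFS from S0:
  layer 0: {S0}
Reachable set: {S0}
Count = 1

1


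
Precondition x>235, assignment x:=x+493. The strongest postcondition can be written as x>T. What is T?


Formula: sp(P, x:=E) = exists old_x. (x = E[old_x/x]) AND P[old_x/x] (old_x is the value of x before the assignment; eliminate old_x by solving x = E[old_x/x] for old_x)
Step 1: Precondition P: x>235, i.e. old_x > 235
Step 2: Assignment gives x = old_x + 493, so old_x = x - 493
Step 3: Substitute into P: x - 493 > 235
Step 4: Simplify: x > 235+493 = 728

728


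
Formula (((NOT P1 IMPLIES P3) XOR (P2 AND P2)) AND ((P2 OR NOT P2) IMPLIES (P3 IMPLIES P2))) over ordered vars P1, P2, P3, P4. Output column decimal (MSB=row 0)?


Formula: (((NOT P1 IMPLIES P3) XOR (P2 AND P2)) AND ((P2 OR NOT P2) IMPLIES (P3 IMPLIES P2))) over P1, P2, P3, P4 (16 rows)
Evaluate each row (bits = P1,P2,P3,P4, MSB first):
  row 0 [0000]: (((NOT 0 IMPLIES 0) XOR (0 AND 0)) AND ((0 OR NOT 0) IMPLIES (0 IMPLIES 0))) -> 0
  row 1 [0001]: (((NOT 0 IMPLIES 0) XOR (0 AND 0)) AND ((0 OR NOT 0) IMPLIES (0 IMPLIES 0))) -> 0
  row 2 [0010]: (((NOT 0 IMPLIES 1) XOR (0 AND 0)) AND ((0 OR NOT 0) IMPLIES (1 IMPLIES 0))) -> 0
  row 3 [0011]: (((NOT 0 IMPLIES 1) XOR (0 AND 0)) AND ((0 OR NOT 0) IMPLIES (1 IMPLIES 0))) -> 0
  row 4 [0100]: (((NOT 0 IMPLIES 0) XOR (1 AND 1)) AND ((1 OR NOT 1) IMPLIES (0 IMPLIES 1))) -> 1
  row 5 [0101]: (((NOT 0 IMPLIES 0) XOR (1 AND 1)) AND ((1 OR NOT 1) IMPLIES (0 IMPLIES 1))) -> 1
  row 6 [0110]: (((NOT 0 IMPLIES 1) XOR (1 AND 1)) AND ((1 OR NOT 1) IMPLIES (1 IMPLIES 1))) -> 0
  row 7 [0111]: (((NOT 0 IMPLIES 1) XOR (1 AND 1)) AND ((1 OR NOT 1) IMPLIES (1 IMPLIES 1))) -> 0
  row 8 [1000]: (((NOT 1 IMPLIES 0) XOR (0 AND 0)) AND ((0 OR NOT 0) IMPLIES (0 IMPLIES 0))) -> 1
  row 9 [1001]: (((NOT 1 IMPLIES 0) XOR (0 AND 0)) AND ((0 OR NOT 0) IMPLIES (0 IMPLIES 0))) -> 1
  row 10 [1010]: (((NOT 1 IMPLIES 1) XOR (0 AND 0)) AND ((0 OR NOT 0) IMPLIES (1 IMPLIES 0))) -> 0
  row 11 [1011]: (((NOT 1 IMPLIES 1) XOR (0 AND 0)) AND ((0 OR NOT 0) IMPLIES (1 IMPLIES 0))) -> 0
  row 12 [1100]: (((NOT 1 IMPLIES 0) XOR (1 AND 1)) AND ((1 OR NOT 1) IMPLIES (0 IMPLIES 1))) -> 0
  row 13 [1101]: (((NOT 1 IMPLIES 0) XOR (1 AND 1)) AND ((1 OR NOT 1) IMPLIES (0 IMPLIES 1))) -> 0
  row 14 [1110]: (((NOT 1 IMPLIES 1) XOR (1 AND 1)) AND ((1 OR NOT 1) IMPLIES (1 IMPLIES 1))) -> 0
  row 15 [1111]: (((NOT 1 IMPLIES 1) XOR (1 AND 1)) AND ((1 OR NOT 1) IMPLIES (1 IMPLIES 1))) -> 0
Full result column, 4 rows per line (P1,P2 fixed per line; P3,P4 runs 00..11 left to right):
  rows 0-3 [P1,P2=00]: 0000  = hex 0
  rows 4-7 [P1,P2=01]: 1100  = hex C
  rows 8-11 [P1,P2=10]: 1100  = hex C
  rows 12-15 [P1,P2=11]: 0000  = hex 0
Output column (row 0 .. row 15) = 0000110011000000
Output column grouped in 4s = 0000 1100 1100 0000 = 0x0CC0
Convert to decimal digit by digit (value = value*16 + digit):
  0 -> 0
  0*16 + 12 (C) = 12
  12*16 + 12 (C) = 204
  204*16 + 0 = 3264
Decimal = 3264

3264


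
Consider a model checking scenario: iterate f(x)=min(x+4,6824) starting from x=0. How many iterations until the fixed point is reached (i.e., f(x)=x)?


Step 1: x=0, cap=6824, increment=4
Step 2: x grows by 4 each step until capped at 6824; fixed point is x=6824
Step 3: iterations = ceil(6824/4) = 1706

1706


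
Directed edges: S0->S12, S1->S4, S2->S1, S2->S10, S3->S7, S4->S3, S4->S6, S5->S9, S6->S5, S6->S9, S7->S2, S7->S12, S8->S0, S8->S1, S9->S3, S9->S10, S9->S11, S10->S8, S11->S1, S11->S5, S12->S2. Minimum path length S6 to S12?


BFS layer-by-layer from S6:
  dist 0: {S6}
  dist 1: {S5, S9}
  dist 2: {S3, S10, S11}
  dist 3: {S1, S7, S8}
  dist 4: {S0, S2, S4, S12}
  -> S12 reached at distance 4
Shortest path length = 4

4


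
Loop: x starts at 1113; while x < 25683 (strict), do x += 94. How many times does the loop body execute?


Step 1: x goes from 1113 toward 25683 by 94; the body runs while x<25683, so iterations = ceil((bound-start)/step)
Step 2: Distance=24570
Step 3: ceil(24570/94)=262

262


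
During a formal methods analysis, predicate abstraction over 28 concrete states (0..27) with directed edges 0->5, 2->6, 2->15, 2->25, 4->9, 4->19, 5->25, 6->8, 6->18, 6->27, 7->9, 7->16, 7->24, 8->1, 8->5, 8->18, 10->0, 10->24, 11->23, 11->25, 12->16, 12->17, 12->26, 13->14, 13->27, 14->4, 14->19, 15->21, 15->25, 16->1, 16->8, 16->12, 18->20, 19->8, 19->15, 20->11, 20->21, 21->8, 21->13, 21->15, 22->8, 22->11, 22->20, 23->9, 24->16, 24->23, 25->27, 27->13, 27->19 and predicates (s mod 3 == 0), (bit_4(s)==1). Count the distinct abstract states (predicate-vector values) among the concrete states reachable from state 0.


BFS from 0:
Concrete reachable: {0, 1, 4, 5, 8, 9, 11, 13, 14, 15, 18, 19, 20, 21, 23, 25, 27}
Abstract via predicates (s mod 3 == 0), (bit_4(s)==1):
  (0,0) <- {1, 4, 5, 8, 11, 13, 14}
  (0,1) <- {19, 20, 23, 25}
  (1,0) <- {0, 9, 15}
  (1,1) <- {18, 21, 27}
Distinct abstract states = 4

4


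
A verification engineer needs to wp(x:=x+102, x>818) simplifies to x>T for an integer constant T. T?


Formula: wp(x:=E, P) = P[E/x] (substitute E for x in postcondition)
Step 1: Postcondition: x>818
Step 2: Substitute x+102 for x: x+102>818
Step 3: Solve for x: x > 818-102 = 716

716


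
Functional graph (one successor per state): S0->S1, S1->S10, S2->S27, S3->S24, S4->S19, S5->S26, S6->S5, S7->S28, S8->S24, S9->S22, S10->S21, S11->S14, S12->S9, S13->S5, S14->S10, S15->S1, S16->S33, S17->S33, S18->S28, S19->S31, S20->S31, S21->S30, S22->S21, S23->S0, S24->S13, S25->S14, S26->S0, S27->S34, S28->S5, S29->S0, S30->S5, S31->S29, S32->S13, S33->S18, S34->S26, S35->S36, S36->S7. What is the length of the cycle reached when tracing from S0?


Trace from S0 until a state repeats:
  S0 -> S1 -> S10 -> S21 -> S30 -> S5 -> S26 -> S0
S0 first seen at step 0, revisited at step 7.
Cycle length = 7 - 0 = 7

7


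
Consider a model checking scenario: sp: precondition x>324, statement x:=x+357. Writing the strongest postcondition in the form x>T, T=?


Formula: sp(P, x:=E) = exists old_x. (x = E[old_x/x]) AND P[old_x/x] (old_x is the value of x before the assignment; eliminate old_x by solving x = E[old_x/x] for old_x)
Step 1: Precondition P: x>324, i.e. old_x > 324
Step 2: Assignment gives x = old_x + 357, so old_x = x - 357
Step 3: Substitute into P: x - 357 > 324
Step 4: Simplify: x > 324+357 = 681

681


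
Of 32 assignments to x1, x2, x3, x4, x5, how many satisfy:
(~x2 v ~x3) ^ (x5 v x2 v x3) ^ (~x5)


CNF with 3 clauses over 5 vars (32 assignments).
An assignment satisfies CNF iff every clause has >=1 true literal.
Check each row (bits = x1,x2,x3,x4,x5; clause T/F shown):
  row 0 [00000]: clauses=TFT -> 0
  row 1 [00001]: clauses=TTF -> 0
  row 2 [00010]: clauses=TFT -> 0
  row 3 [00011]: clauses=TTF -> 0
  row 4 [00100]: clauses=TTT -> 1
  row 5 [00101]: clauses=TTF -> 0
  row 6 [00110]: clauses=TTT -> 1
  row 7 [00111]: clauses=TTF -> 0
  row 8 [01000]: clauses=TTT -> 1
  row 9 [01001]: clauses=TTF -> 0
  row 10 [01010]: clauses=TTT -> 1
  row 11 [01011]: clauses=TTF -> 0
  row 12 [01100]: clauses=FTT -> 0
  row 13 [01101]: clauses=FTF -> 0
  row 14 [01110]: clauses=FTT -> 0
  row 15 [01111]: clauses=FTF -> 0
  row 16 [10000]: clauses=TFT -> 0
  row 17 [10001]: clauses=TTF -> 0
  row 18 [10010]: clauses=TFT -> 0
  row 19 [10011]: clauses=TTF -> 0
  row 20 [10100]: clauses=TTT -> 1
  row 21 [10101]: clauses=TTF -> 0
  row 22 [10110]: clauses=TTT -> 1
  row 23 [10111]: clauses=TTF -> 0
  row 24 [11000]: clauses=TTT -> 1
  row 25 [11001]: clauses=TTF -> 0
  row 26 [11010]: clauses=TTT -> 1
  row 27 [11011]: clauses=TTF -> 0
  row 28 [11100]: clauses=FTT -> 0
  row 29 [11101]: clauses=FTF -> 0
  row 30 [11110]: clauses=FTT -> 0
  row 31 [11111]: clauses=FTF -> 0
Full result column, 8 rows per line (x1,x2 fixed per line; x3,x4,x5 runs 000..111 left to right):
  rows 0-7 [x1,x2=00]: 00001010  (ones: 2)
  rows 8-15 [x1,x2=01]: 10100000  (ones: 2)
  rows 16-23 [x1,x2=10]: 00001010  (ones: 2)
  rows 24-31 [x1,x2=11]: 10100000  (ones: 2)
Satisfying assignments = 2+2+2+2 = 8

8


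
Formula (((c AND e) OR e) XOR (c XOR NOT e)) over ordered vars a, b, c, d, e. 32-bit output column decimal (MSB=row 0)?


Formula: (((c AND e) OR e) XOR (c XOR NOT e)) over a, b, c, d, e (32 rows)
Evaluate each row (bits = a,b,c,d,e, MSB first):
  row 0 [00000]: (((0 AND 0) OR 0) XOR (0 XOR NOT 0)) -> 1
  row 1 [00001]: (((0 AND 1) OR 1) XOR (0 XOR NOT 1)) -> 1
  row 2 [00010]: (((0 AND 0) OR 0) XOR (0 XOR NOT 0)) -> 1
  row 3 [00011]: (((0 AND 1) OR 1) XOR (0 XOR NOT 1)) -> 1
  row 4 [00100]: (((1 AND 0) OR 0) XOR (1 XOR NOT 0)) -> 0
  row 5 [00101]: (((1 AND 1) OR 1) XOR (1 XOR NOT 1)) -> 0
  row 6 [00110]: (((1 AND 0) OR 0) XOR (1 XOR NOT 0)) -> 0
  row 7 [00111]: (((1 AND 1) OR 1) XOR (1 XOR NOT 1)) -> 0
  row 8 [01000]: (((0 AND 0) OR 0) XOR (0 XOR NOT 0)) -> 1
  row 9 [01001]: (((0 AND 1) OR 1) XOR (0 XOR NOT 1)) -> 1
  row 10 [01010]: (((0 AND 0) OR 0) XOR (0 XOR NOT 0)) -> 1
  row 11 [01011]: (((0 AND 1) OR 1) XOR (0 XOR NOT 1)) -> 1
  row 12 [01100]: (((1 AND 0) OR 0) XOR (1 XOR NOT 0)) -> 0
  row 13 [01101]: (((1 AND 1) OR 1) XOR (1 XOR NOT 1)) -> 0
  row 14 [01110]: (((1 AND 0) OR 0) XOR (1 XOR NOT 0)) -> 0
  row 15 [01111]: (((1 AND 1) OR 1) XOR (1 XOR NOT 1)) -> 0
  row 16 [10000]: (((0 AND 0) OR 0) XOR (0 XOR NOT 0)) -> 1
  row 17 [10001]: (((0 AND 1) OR 1) XOR (0 XOR NOT 1)) -> 1
  row 18 [10010]: (((0 AND 0) OR 0) XOR (0 XOR NOT 0)) -> 1
  row 19 [10011]: (((0 AND 1) OR 1) XOR (0 XOR NOT 1)) -> 1
  row 20 [10100]: (((1 AND 0) OR 0) XOR (1 XOR NOT 0)) -> 0
  row 21 [10101]: (((1 AND 1) OR 1) XOR (1 XOR NOT 1)) -> 0
  row 22 [10110]: (((1 AND 0) OR 0) XOR (1 XOR NOT 0)) -> 0
  row 23 [10111]: (((1 AND 1) OR 1) XOR (1 XOR NOT 1)) -> 0
  row 24 [11000]: (((0 AND 0) OR 0) XOR (0 XOR NOT 0)) -> 1
  row 25 [11001]: (((0 AND 1) OR 1) XOR (0 XOR NOT 1)) -> 1
  row 26 [11010]: (((0 AND 0) OR 0) XOR (0 XOR NOT 0)) -> 1
  row 27 [11011]: (((0 AND 1) OR 1) XOR (0 XOR NOT 1)) -> 1
  row 28 [11100]: (((1 AND 0) OR 0) XOR (1 XOR NOT 0)) -> 0
  row 29 [11101]: (((1 AND 1) OR 1) XOR (1 XOR NOT 1)) -> 0
  row 30 [11110]: (((1 AND 0) OR 0) XOR (1 XOR NOT 0)) -> 0
  row 31 [11111]: (((1 AND 1) OR 1) XOR (1 XOR NOT 1)) -> 0
Full result column, 4 rows per line (a,b,c fixed per line; d,e runs 00..11 left to right):
  rows 0-3 [a,b,c=000]: 1111  = hex F
  rows 4-7 [a,b,c=001]: 0000  = hex 0
  rows 8-11 [a,b,c=010]: 1111  = hex F
  rows 12-15 [a,b,c=011]: 0000  = hex 0
  rows 16-19 [a,b,c=100]: 1111  = hex F
  rows 20-23 [a,b,c=101]: 0000  = hex 0
  rows 24-27 [a,b,c=110]: 1111  = hex F
  rows 28-31 [a,b,c=111]: 0000  = hex 0
Output column (row 0 .. row 31) = 11110000111100001111000011110000
Output column grouped in 4s = 1111 0000 1111 0000 1111 0000 1111 0000 = 0xF0F0F0F0
Convert to decimal digit by digit (value = value*16 + digit):
  F -> 15
  15*16 + 0 = 240
  240*16 + 15 (F) = 3855
  3855*16 + 0 = 61680
  61680*16 + 15 (F) = 986895
  986895*16 + 0 = 15790320
  15790320*16 + 15 (F) = 252645135
  252645135*16 + 0 = 4042322160
Decimal = 4042322160

4042322160
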